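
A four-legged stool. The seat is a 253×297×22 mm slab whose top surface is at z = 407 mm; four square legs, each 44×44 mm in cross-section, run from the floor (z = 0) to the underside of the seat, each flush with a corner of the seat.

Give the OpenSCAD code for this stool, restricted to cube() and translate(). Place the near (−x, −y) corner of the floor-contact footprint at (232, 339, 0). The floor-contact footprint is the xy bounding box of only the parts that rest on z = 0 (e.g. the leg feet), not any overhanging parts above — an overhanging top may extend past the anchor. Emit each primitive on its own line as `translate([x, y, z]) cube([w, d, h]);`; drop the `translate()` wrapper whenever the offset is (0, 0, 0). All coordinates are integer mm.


// leg_h = 407 - 22 = 385
translate([232, 339, 385]) cube([253, 297, 22]);
translate([232, 339, 0]) cube([44, 44, 385]);
translate([441, 339, 0]) cube([44, 44, 385]);
translate([232, 592, 0]) cube([44, 44, 385]);
translate([441, 592, 0]) cube([44, 44, 385]);


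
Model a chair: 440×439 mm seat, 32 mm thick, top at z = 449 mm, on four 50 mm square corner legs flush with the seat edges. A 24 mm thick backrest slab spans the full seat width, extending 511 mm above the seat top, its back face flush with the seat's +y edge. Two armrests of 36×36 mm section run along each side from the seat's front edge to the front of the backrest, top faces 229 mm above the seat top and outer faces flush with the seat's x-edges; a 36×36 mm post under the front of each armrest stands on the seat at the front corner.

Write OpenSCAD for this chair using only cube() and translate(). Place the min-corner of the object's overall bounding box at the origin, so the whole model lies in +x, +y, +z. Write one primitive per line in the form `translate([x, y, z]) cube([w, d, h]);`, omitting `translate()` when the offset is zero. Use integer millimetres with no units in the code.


translate([0, 0, 417]) cube([440, 439, 32]);
cube([50, 50, 417]);
translate([390, 0, 0]) cube([50, 50, 417]);
translate([0, 389, 0]) cube([50, 50, 417]);
translate([390, 389, 0]) cube([50, 50, 417]);
translate([0, 415, 449]) cube([440, 24, 511]);
translate([0, 0, 642]) cube([36, 415, 36]);
translate([404, 0, 642]) cube([36, 415, 36]);
translate([0, 0, 449]) cube([36, 36, 193]);
translate([404, 0, 449]) cube([36, 36, 193]);


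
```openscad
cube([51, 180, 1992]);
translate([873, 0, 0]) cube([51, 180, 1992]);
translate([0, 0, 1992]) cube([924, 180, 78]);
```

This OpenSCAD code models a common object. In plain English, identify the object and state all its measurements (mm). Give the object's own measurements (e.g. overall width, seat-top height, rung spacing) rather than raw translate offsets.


A door frame. The clear opening is 822 mm wide and 1992 mm high. Two 51 mm wide jambs, 180 mm deep, stand either side of the opening from the floor to the top of the opening. A 78 mm thick head sits across the top of both jambs, spanning the full outside width of the frame.


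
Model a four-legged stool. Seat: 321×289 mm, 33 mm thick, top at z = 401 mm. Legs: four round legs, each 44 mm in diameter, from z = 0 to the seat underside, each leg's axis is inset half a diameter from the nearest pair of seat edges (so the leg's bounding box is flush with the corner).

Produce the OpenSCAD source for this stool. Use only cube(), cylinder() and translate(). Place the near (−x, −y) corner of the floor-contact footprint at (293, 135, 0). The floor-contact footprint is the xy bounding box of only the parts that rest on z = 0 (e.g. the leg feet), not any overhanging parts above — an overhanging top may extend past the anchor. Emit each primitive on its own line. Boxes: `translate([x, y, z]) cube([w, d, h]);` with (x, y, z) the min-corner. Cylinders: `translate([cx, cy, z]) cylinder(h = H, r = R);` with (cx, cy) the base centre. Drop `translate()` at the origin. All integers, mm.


translate([293, 135, 368]) cube([321, 289, 33]);
translate([315, 157, 0]) cylinder(h = 368, r = 22);
translate([592, 157, 0]) cylinder(h = 368, r = 22);
translate([315, 402, 0]) cylinder(h = 368, r = 22);
translate([592, 402, 0]) cylinder(h = 368, r = 22);


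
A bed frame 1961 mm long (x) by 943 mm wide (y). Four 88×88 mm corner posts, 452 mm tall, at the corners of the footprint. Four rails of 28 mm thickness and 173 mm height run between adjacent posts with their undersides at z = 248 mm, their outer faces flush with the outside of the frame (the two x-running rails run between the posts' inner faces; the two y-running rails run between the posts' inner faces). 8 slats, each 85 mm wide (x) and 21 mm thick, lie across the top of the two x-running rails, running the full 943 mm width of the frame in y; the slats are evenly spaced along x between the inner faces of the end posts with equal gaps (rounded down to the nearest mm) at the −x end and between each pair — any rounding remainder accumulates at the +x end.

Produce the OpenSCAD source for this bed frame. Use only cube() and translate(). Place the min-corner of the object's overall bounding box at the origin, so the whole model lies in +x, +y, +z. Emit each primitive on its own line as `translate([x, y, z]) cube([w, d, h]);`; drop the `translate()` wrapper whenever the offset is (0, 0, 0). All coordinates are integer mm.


cube([88, 88, 452]);
translate([0, 855, 0]) cube([88, 88, 452]);
translate([1873, 0, 0]) cube([88, 88, 452]);
translate([1873, 855, 0]) cube([88, 88, 452]);
translate([88, 0, 248]) cube([1785, 28, 173]);
translate([88, 915, 248]) cube([1785, 28, 173]);
translate([0, 88, 248]) cube([28, 767, 173]);
translate([1933, 88, 248]) cube([28, 767, 173]);
translate([210, 0, 421]) cube([85, 943, 21]);
translate([417, 0, 421]) cube([85, 943, 21]);
translate([624, 0, 421]) cube([85, 943, 21]);
translate([831, 0, 421]) cube([85, 943, 21]);
translate([1038, 0, 421]) cube([85, 943, 21]);
translate([1245, 0, 421]) cube([85, 943, 21]);
translate([1452, 0, 421]) cube([85, 943, 21]);
translate([1659, 0, 421]) cube([85, 943, 21]);


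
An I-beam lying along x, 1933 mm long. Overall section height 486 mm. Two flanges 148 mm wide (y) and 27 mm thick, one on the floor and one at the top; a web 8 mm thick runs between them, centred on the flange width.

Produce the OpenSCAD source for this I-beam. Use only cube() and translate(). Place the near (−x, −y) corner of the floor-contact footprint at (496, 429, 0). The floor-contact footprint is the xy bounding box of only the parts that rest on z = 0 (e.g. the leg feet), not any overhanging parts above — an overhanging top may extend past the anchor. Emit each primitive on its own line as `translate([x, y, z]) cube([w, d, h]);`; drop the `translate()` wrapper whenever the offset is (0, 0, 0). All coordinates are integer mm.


translate([496, 429, 0]) cube([1933, 148, 27]);
translate([496, 499, 27]) cube([1933, 8, 432]);
translate([496, 429, 459]) cube([1933, 148, 27]);


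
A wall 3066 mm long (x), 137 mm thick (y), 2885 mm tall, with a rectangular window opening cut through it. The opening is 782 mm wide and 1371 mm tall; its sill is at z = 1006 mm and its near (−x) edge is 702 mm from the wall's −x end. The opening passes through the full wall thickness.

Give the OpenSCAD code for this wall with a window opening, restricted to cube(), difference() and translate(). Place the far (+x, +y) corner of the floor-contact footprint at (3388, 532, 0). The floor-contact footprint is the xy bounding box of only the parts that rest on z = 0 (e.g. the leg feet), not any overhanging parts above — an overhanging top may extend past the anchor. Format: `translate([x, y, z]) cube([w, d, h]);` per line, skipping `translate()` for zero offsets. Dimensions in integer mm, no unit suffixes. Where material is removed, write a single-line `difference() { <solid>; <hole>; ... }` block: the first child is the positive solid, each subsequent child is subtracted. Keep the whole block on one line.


difference() { translate([322, 395, 0]) cube([3066, 137, 2885]); translate([1024, 395, 1006]) cube([782, 137, 1371]); }


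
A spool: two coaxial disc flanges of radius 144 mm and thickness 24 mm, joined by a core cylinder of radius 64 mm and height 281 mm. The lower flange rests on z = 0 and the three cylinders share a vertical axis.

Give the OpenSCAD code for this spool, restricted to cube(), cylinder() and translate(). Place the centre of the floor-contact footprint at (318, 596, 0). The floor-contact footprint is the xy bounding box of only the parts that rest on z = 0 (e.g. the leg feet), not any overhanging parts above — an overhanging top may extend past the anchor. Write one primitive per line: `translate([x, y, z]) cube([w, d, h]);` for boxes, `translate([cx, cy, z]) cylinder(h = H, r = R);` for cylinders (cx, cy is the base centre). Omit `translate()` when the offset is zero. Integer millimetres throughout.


translate([318, 596, 0]) cylinder(h = 24, r = 144);
translate([318, 596, 24]) cylinder(h = 281, r = 64);
translate([318, 596, 305]) cylinder(h = 24, r = 144);


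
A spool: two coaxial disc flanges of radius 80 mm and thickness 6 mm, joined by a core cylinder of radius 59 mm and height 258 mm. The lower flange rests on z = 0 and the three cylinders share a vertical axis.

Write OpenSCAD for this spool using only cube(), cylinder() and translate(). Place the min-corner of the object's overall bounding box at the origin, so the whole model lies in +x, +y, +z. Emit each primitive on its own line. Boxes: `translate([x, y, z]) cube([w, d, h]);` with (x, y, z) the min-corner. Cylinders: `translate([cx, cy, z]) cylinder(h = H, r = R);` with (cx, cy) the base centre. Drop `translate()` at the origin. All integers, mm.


translate([80, 80, 0]) cylinder(h = 6, r = 80);
translate([80, 80, 6]) cylinder(h = 258, r = 59);
translate([80, 80, 264]) cylinder(h = 6, r = 80);


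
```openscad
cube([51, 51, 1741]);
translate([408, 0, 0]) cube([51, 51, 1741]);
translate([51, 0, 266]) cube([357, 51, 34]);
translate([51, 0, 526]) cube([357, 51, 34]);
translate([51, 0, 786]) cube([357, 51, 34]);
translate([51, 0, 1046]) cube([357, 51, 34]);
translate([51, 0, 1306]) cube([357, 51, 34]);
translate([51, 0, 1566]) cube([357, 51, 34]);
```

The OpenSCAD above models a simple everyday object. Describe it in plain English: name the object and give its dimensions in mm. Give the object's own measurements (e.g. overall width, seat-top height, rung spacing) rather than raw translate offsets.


A straight ladder. Two 51×51 mm vertical rails, 1741 mm tall, stand 459 mm apart (outside-to-outside) with their front faces coplanar on the −y side. 6 rungs, each 51 mm deep and 34 mm tall, span between the inner faces of the rails, front faces flush with the rails. The lowest rung's underside is at z = 266 mm and rungs are spaced 260 mm apart (underside to underside).


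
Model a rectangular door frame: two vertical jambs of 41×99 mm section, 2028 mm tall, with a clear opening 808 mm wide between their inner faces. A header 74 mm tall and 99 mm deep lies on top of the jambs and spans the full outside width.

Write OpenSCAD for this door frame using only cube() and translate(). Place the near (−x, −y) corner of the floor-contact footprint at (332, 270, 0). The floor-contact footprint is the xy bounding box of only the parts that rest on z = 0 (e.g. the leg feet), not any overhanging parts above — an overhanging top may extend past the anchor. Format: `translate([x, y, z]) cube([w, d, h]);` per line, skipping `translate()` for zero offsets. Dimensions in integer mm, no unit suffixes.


translate([332, 270, 0]) cube([41, 99, 2028]);
translate([1181, 270, 0]) cube([41, 99, 2028]);
translate([332, 270, 2028]) cube([890, 99, 74]);


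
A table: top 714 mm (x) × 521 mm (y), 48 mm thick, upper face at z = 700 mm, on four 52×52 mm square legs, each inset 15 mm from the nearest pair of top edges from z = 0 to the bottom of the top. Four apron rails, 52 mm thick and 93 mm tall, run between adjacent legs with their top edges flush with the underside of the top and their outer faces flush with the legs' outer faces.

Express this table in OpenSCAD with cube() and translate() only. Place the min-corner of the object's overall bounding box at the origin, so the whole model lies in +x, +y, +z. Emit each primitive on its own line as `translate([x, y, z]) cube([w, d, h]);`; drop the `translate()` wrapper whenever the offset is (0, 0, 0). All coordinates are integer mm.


translate([0, 0, 652]) cube([714, 521, 48]);
translate([15, 15, 0]) cube([52, 52, 652]);
translate([647, 15, 0]) cube([52, 52, 652]);
translate([15, 454, 0]) cube([52, 52, 652]);
translate([647, 454, 0]) cube([52, 52, 652]);
translate([67, 15, 559]) cube([580, 52, 93]);
translate([67, 454, 559]) cube([580, 52, 93]);
translate([15, 67, 559]) cube([52, 387, 93]);
translate([647, 67, 559]) cube([52, 387, 93]);


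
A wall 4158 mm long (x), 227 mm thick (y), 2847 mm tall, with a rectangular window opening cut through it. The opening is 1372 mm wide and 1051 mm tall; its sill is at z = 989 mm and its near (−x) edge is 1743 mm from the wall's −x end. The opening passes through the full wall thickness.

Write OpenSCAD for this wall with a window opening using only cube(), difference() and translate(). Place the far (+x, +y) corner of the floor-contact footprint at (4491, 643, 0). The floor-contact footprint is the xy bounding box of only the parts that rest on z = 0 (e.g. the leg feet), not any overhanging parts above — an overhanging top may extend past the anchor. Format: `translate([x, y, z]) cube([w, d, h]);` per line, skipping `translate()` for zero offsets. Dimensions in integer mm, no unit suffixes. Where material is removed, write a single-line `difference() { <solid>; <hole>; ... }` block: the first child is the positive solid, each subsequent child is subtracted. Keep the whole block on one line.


difference() { translate([333, 416, 0]) cube([4158, 227, 2847]); translate([2076, 416, 989]) cube([1372, 227, 1051]); }


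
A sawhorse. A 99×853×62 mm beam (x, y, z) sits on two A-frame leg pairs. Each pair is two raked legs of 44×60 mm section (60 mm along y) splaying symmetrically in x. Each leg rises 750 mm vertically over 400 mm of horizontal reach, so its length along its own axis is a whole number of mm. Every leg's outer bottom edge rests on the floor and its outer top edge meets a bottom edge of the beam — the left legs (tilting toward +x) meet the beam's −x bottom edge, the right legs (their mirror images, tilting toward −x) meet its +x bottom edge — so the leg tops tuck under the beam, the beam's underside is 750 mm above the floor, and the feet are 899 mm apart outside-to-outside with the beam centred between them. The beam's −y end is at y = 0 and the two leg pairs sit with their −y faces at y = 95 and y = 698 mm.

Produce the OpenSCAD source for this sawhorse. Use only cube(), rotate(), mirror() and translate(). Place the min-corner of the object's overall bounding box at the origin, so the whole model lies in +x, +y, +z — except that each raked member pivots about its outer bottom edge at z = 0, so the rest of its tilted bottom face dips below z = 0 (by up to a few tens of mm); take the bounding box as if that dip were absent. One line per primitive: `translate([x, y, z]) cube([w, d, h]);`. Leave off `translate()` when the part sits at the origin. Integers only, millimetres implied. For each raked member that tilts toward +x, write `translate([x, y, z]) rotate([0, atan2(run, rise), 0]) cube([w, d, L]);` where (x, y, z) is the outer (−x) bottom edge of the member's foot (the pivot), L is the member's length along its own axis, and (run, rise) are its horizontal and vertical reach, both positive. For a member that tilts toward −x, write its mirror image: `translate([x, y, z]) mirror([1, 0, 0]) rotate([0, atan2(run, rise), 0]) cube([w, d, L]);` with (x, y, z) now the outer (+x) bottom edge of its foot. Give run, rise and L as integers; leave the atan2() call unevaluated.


translate([400, 0, 750]) cube([99, 853, 62]);
translate([0, 95, 0]) rotate([0, atan2(400, 750), 0]) cube([44, 60, 850]);
translate([899, 95, 0]) mirror([1, 0, 0]) rotate([0, atan2(400, 750), 0]) cube([44, 60, 850]);
translate([0, 698, 0]) rotate([0, atan2(400, 750), 0]) cube([44, 60, 850]);
translate([899, 698, 0]) mirror([1, 0, 0]) rotate([0, atan2(400, 750), 0]) cube([44, 60, 850]);


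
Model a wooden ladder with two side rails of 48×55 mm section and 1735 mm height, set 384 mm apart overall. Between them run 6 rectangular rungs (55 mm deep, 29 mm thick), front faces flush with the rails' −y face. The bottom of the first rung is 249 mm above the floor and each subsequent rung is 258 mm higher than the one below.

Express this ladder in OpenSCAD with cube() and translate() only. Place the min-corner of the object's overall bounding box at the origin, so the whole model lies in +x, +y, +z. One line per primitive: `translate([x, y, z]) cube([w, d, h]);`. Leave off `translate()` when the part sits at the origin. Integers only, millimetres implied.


cube([48, 55, 1735]);
translate([336, 0, 0]) cube([48, 55, 1735]);
translate([48, 0, 249]) cube([288, 55, 29]);
translate([48, 0, 507]) cube([288, 55, 29]);
translate([48, 0, 765]) cube([288, 55, 29]);
translate([48, 0, 1023]) cube([288, 55, 29]);
translate([48, 0, 1281]) cube([288, 55, 29]);
translate([48, 0, 1539]) cube([288, 55, 29]);


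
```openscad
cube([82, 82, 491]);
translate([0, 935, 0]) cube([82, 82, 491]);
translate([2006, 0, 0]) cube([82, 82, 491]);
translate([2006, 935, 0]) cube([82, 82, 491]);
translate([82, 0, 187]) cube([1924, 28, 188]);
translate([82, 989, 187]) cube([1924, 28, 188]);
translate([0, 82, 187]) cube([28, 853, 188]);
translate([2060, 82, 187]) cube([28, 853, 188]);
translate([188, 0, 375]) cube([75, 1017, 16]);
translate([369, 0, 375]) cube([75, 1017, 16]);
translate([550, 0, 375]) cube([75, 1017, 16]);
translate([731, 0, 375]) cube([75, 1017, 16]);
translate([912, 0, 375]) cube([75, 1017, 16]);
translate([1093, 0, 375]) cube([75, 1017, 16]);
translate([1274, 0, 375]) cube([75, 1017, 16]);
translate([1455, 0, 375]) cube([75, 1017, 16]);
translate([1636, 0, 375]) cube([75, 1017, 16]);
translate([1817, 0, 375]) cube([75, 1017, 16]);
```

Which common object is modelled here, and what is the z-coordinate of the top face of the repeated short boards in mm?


A bed frame. The slat-top height is 391 mm.

Four posts, four rails, and a row of slats — a bed frame. Slats sit on the rails at z = 187 + 188 = 375; with slat thickness 16, the top is 391 mm.


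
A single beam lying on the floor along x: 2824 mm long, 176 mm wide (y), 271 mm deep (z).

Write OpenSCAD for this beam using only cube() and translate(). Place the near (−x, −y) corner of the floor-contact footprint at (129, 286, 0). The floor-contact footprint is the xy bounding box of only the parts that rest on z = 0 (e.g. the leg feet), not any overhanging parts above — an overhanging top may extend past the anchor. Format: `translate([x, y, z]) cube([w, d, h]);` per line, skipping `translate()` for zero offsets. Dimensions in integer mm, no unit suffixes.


translate([129, 286, 0]) cube([2824, 176, 271]);


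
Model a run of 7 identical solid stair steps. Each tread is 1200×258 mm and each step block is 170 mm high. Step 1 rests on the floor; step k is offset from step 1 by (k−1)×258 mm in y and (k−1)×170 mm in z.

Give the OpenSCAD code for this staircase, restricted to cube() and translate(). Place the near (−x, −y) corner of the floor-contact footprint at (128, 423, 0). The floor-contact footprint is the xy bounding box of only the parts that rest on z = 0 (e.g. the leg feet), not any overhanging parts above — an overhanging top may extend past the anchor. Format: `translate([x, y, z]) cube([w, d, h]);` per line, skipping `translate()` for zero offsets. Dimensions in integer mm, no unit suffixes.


translate([128, 423, 0]) cube([1200, 258, 170]);
translate([128, 681, 170]) cube([1200, 258, 170]);
translate([128, 939, 340]) cube([1200, 258, 170]);
translate([128, 1197, 510]) cube([1200, 258, 170]);
translate([128, 1455, 680]) cube([1200, 258, 170]);
translate([128, 1713, 850]) cube([1200, 258, 170]);
translate([128, 1971, 1020]) cube([1200, 258, 170]);


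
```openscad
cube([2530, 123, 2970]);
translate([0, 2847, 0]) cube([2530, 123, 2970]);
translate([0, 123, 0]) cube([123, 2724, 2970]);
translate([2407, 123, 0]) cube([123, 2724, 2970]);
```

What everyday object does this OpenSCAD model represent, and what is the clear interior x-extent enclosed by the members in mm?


A house (or room) frame. The interior width is 2284 mm.

Four 2970 mm walls enclosing a rectangle with no floor or roof — a room or house frame. Outside width is 2530 mm and wall thickness is 123 mm, so the interior width is 2530 − 2 × 123 = 2284 mm.


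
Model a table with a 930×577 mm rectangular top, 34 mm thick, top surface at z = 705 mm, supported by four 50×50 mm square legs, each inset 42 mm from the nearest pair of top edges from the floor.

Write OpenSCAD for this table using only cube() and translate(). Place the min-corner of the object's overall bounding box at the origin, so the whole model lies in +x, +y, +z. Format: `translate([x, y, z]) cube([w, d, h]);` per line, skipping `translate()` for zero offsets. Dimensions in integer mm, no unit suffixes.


// leg_h = 705 - 34 = 671
translate([0, 0, 671]) cube([930, 577, 34]);
translate([42, 42, 0]) cube([50, 50, 671]);
translate([838, 42, 0]) cube([50, 50, 671]);
translate([42, 485, 0]) cube([50, 50, 671]);
translate([838, 485, 0]) cube([50, 50, 671]);


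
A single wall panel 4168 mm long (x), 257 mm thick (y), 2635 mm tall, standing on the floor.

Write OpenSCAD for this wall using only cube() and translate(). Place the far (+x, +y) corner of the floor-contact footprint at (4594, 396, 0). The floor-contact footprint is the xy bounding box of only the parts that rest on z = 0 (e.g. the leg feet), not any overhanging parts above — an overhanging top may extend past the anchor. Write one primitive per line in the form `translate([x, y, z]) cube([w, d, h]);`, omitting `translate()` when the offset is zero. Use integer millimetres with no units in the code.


translate([426, 139, 0]) cube([4168, 257, 2635]);


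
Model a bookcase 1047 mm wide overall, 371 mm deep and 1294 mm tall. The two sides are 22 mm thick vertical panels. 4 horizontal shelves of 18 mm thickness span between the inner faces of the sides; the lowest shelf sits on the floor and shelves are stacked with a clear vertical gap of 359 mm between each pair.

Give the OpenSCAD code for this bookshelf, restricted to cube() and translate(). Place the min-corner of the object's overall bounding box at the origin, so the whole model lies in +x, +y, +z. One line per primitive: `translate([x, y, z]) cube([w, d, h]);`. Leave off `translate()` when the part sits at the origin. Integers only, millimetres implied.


cube([22, 371, 1294]);
translate([1025, 0, 0]) cube([22, 371, 1294]);
translate([22, 0, 0]) cube([1003, 371, 18]);
translate([22, 0, 377]) cube([1003, 371, 18]);
translate([22, 0, 754]) cube([1003, 371, 18]);
translate([22, 0, 1131]) cube([1003, 371, 18]);


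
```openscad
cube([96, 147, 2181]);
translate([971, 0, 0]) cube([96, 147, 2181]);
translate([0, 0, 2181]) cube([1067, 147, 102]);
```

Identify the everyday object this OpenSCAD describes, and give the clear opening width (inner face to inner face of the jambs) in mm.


A door frame. The clear opening width is 875 mm.

Two 2181 mm tall posts with a header on top — a door frame. The left jamb is 96 mm wide at x = 0; the right jamb starts at x = 971. The clear opening is 971 − 96 = 875 mm.


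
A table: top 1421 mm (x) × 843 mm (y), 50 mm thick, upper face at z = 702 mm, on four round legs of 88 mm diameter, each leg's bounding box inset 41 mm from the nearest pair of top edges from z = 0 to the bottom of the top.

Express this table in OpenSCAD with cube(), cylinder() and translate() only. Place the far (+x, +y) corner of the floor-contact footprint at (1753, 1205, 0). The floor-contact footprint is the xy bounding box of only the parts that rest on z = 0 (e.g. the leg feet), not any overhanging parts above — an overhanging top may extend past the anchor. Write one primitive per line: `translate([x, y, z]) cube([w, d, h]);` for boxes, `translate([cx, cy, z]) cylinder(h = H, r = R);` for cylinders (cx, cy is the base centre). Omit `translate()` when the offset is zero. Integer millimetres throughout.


translate([373, 403, 652]) cube([1421, 843, 50]);
translate([458, 488, 0]) cylinder(h = 652, r = 44);
translate([1709, 488, 0]) cylinder(h = 652, r = 44);
translate([458, 1161, 0]) cylinder(h = 652, r = 44);
translate([1709, 1161, 0]) cylinder(h = 652, r = 44);


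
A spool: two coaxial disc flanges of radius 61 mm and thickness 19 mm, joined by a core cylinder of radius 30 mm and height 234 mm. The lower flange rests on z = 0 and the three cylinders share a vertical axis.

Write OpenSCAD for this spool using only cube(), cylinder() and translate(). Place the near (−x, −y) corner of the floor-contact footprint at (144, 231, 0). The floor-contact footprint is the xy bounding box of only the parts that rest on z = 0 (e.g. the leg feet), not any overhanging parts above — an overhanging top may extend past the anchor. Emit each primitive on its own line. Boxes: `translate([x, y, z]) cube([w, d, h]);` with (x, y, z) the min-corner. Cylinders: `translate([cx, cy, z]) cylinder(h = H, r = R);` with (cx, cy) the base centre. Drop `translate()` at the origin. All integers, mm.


translate([205, 292, 0]) cylinder(h = 19, r = 61);
translate([205, 292, 19]) cylinder(h = 234, r = 30);
translate([205, 292, 253]) cylinder(h = 19, r = 61);


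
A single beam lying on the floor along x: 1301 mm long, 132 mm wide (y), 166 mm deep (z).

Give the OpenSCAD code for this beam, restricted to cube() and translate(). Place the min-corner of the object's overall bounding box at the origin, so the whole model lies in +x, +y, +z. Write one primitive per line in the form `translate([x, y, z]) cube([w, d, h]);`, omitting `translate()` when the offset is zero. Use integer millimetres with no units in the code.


cube([1301, 132, 166]);


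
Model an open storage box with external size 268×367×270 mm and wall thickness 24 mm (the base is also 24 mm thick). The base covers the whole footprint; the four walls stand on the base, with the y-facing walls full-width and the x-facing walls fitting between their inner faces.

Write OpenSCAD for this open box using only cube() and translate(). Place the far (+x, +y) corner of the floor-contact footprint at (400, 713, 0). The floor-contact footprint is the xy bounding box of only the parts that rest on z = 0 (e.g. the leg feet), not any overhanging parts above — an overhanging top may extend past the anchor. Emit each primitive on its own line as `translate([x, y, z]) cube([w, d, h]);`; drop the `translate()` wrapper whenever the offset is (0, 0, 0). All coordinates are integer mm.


translate([132, 346, 0]) cube([268, 367, 24]);
translate([132, 346, 24]) cube([268, 24, 246]);
translate([132, 689, 24]) cube([268, 24, 246]);
translate([132, 370, 24]) cube([24, 319, 246]);
translate([376, 370, 24]) cube([24, 319, 246]);


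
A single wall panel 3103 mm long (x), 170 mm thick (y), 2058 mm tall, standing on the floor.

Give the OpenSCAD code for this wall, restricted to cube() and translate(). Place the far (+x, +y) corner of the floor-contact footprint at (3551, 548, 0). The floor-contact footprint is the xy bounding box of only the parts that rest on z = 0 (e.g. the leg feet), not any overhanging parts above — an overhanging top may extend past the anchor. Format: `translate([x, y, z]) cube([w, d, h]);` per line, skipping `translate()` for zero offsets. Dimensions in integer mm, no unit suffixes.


translate([448, 378, 0]) cube([3103, 170, 2058]);


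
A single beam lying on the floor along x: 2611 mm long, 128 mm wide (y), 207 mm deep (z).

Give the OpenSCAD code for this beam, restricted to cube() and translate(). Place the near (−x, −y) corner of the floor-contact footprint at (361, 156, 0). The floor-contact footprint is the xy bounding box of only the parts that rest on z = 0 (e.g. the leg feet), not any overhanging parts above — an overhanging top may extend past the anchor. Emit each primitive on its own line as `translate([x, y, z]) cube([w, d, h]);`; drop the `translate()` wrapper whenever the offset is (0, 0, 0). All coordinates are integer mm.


translate([361, 156, 0]) cube([2611, 128, 207]);


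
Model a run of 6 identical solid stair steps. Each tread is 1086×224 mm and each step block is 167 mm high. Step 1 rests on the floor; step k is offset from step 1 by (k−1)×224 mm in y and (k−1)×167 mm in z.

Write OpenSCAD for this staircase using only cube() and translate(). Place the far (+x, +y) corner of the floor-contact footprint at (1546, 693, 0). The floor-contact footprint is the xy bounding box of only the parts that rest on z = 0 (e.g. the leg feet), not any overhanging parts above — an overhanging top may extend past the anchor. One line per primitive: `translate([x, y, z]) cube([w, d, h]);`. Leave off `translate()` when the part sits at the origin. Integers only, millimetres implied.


translate([460, 469, 0]) cube([1086, 224, 167]);
translate([460, 693, 167]) cube([1086, 224, 167]);
translate([460, 917, 334]) cube([1086, 224, 167]);
translate([460, 1141, 501]) cube([1086, 224, 167]);
translate([460, 1365, 668]) cube([1086, 224, 167]);
translate([460, 1589, 835]) cube([1086, 224, 167]);


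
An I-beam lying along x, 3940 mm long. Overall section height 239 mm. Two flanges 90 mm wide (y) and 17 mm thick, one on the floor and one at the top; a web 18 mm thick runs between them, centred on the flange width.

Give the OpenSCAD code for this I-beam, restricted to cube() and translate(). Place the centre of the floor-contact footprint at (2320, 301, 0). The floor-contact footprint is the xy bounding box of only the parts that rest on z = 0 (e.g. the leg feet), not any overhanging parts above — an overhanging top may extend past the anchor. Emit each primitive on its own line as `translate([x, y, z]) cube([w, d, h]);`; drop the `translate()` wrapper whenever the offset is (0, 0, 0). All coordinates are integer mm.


translate([350, 256, 0]) cube([3940, 90, 17]);
translate([350, 292, 17]) cube([3940, 18, 205]);
translate([350, 256, 222]) cube([3940, 90, 17]);


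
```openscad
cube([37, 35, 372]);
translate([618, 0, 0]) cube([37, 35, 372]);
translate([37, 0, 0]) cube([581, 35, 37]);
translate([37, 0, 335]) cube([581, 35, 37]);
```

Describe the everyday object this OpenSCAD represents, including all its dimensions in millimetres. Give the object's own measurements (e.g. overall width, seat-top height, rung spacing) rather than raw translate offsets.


A rectangular picture frame lying in the x–z plane (depth along y). The opening is 581 mm wide (x) by 298 mm tall (z), surrounded by a border 37 mm wide on all four sides. The frame is 35 mm deep and is made of two full-height vertical stiles with two horizontal rails fitted between them.


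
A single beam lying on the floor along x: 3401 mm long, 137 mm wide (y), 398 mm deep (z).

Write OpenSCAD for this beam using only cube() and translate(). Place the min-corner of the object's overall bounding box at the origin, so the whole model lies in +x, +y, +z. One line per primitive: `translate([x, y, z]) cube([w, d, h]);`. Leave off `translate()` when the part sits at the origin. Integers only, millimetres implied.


cube([3401, 137, 398]);


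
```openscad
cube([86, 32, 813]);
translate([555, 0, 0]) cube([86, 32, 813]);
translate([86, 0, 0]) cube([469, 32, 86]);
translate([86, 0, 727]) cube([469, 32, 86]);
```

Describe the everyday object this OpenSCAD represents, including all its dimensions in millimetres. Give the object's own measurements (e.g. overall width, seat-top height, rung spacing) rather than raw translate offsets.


A rectangular picture frame lying in the x–z plane (depth along y). The opening is 469 mm wide (x) by 641 mm tall (z), surrounded by a border 86 mm wide on all four sides. The frame is 32 mm deep and is made of two full-height vertical stiles with two horizontal rails fitted between them.


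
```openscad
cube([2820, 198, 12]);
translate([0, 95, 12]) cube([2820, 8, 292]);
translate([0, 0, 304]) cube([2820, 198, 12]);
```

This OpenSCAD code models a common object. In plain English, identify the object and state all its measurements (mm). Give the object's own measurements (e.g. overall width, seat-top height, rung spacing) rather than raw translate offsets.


An I-beam lying along x, 2820 mm long. Overall section height 316 mm. Two flanges 198 mm wide (y) and 12 mm thick, one on the floor and one at the top; a web 8 mm thick runs between them, centred on the flange width.


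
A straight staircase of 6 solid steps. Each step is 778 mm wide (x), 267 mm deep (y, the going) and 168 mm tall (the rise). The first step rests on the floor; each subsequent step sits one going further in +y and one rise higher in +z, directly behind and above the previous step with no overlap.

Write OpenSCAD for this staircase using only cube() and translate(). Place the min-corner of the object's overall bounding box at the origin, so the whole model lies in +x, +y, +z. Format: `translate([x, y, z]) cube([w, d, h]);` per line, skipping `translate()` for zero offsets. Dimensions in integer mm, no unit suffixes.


cube([778, 267, 168]);
translate([0, 267, 168]) cube([778, 267, 168]);
translate([0, 534, 336]) cube([778, 267, 168]);
translate([0, 801, 504]) cube([778, 267, 168]);
translate([0, 1068, 672]) cube([778, 267, 168]);
translate([0, 1335, 840]) cube([778, 267, 168]);


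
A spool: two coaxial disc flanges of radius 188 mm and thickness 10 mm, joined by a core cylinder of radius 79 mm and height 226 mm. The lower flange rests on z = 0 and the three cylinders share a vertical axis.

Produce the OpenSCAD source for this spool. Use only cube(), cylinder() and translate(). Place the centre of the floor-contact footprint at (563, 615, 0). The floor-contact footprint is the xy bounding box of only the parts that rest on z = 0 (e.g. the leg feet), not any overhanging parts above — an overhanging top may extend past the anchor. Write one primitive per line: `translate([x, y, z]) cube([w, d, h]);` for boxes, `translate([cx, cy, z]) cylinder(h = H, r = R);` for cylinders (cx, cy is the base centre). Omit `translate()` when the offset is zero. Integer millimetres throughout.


translate([563, 615, 0]) cylinder(h = 10, r = 188);
translate([563, 615, 10]) cylinder(h = 226, r = 79);
translate([563, 615, 236]) cylinder(h = 10, r = 188);


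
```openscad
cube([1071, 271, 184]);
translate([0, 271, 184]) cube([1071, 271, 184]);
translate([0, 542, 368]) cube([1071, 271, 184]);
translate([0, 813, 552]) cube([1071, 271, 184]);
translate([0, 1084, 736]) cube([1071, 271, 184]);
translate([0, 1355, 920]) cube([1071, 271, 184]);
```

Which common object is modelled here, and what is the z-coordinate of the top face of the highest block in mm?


A staircase. The total rise is 1104 mm.

6 identical blocks, each offset up and back from the previous — a staircase. Each step is 184 mm tall and there are 6 of them, so the total rise is 6 × 184 = 1104 mm.


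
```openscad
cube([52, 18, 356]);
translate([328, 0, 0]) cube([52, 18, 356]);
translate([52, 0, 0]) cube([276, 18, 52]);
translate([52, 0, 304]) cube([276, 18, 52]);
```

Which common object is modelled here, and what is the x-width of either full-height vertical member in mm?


A picture frame. The border width is 52 mm.

Four thin pieces enclosing a rectangular opening — a picture frame. The two full-height stiles are 356 mm tall; the top rail sits at z = 304 and is 52 mm tall, so the border above the opening is 356 − 304 = 52 mm, matching the stile x-width.


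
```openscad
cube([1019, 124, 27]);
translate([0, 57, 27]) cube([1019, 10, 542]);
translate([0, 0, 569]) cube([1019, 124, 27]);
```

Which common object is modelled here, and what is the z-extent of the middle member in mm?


An I-beam. The web height is 542 mm.

Two wide flanges with a thin centred web — an I-beam. Overall 596 mm minus two 27 mm flanges gives a web of 596 − 2·27 = 542 mm.


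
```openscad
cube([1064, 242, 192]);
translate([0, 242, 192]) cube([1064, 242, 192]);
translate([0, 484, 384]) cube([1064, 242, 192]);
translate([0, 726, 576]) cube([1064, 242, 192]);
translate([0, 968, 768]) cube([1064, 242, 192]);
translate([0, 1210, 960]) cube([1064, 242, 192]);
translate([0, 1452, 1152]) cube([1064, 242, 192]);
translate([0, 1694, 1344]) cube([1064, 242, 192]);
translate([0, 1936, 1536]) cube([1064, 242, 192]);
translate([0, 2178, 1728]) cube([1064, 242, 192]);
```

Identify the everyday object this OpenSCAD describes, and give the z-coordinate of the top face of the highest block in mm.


A staircase. The total rise is 1920 mm.

10 identical blocks, each offset up and back from the previous — a staircase. Each step is 192 mm tall and there are 10 of them, so the total rise is 10 × 192 = 1920 mm.


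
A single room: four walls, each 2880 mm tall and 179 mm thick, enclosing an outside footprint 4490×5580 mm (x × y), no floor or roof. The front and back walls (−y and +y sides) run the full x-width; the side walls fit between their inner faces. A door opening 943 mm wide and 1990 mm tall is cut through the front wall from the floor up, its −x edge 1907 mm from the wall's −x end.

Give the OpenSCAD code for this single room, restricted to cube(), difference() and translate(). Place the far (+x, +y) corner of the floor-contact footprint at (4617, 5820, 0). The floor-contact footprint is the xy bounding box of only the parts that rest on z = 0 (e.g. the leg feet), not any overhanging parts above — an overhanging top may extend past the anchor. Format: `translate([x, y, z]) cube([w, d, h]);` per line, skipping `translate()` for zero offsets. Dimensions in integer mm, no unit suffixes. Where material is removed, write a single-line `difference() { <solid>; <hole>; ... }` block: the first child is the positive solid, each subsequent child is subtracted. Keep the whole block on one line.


difference() { translate([127, 240, 0]) cube([4490, 179, 2880]); translate([2034, 240, 0]) cube([943, 179, 1990]); }
translate([127, 5641, 0]) cube([4490, 179, 2880]);
translate([127, 419, 0]) cube([179, 5222, 2880]);
translate([4438, 419, 0]) cube([179, 5222, 2880]);


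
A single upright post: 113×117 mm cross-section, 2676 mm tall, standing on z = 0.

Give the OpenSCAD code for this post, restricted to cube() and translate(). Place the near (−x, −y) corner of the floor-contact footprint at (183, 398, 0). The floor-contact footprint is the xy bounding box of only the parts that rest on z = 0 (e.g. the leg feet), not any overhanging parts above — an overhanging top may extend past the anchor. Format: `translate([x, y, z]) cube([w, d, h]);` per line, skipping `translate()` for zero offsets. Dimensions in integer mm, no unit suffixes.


translate([183, 398, 0]) cube([113, 117, 2676]);


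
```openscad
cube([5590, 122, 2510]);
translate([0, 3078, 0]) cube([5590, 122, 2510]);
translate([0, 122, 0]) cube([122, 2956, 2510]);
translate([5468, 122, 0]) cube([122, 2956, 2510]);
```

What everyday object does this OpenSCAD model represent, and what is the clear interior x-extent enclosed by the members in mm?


A house (or room) frame. The interior width is 5346 mm.

Four 2510 mm walls enclosing a rectangle with no floor or roof — a room or house frame. Outside width is 5590 mm and wall thickness is 122 mm, so the interior width is 5590 − 2 × 122 = 5346 mm.


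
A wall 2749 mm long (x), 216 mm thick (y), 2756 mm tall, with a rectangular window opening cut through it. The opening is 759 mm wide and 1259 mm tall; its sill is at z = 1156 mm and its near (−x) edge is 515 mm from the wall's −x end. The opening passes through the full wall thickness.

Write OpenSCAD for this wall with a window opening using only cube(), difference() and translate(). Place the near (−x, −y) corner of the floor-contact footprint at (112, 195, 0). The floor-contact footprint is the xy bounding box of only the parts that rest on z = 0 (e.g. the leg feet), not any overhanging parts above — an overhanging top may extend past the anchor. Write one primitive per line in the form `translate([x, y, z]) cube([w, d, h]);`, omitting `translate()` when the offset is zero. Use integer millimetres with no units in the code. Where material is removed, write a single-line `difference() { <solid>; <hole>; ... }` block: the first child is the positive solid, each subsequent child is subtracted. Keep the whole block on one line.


difference() { translate([112, 195, 0]) cube([2749, 216, 2756]); translate([627, 195, 1156]) cube([759, 216, 1259]); }
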